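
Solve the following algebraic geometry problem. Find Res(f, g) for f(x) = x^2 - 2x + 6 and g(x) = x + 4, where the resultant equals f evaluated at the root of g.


For Res(f, x - c), we evaluate f at x = c.
f(-4) = (-4)^2 - 2*(-4) + 6
= 16 + 8 + 6
= 24 + 6 = 30
Res(f, g) = 30

30


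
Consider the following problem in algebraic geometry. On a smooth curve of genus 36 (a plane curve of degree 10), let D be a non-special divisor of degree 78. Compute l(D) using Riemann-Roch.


First, compute the genus of a smooth plane curve of degree 10:
g = (d-1)(d-2)/2 = (10-1)(10-2)/2 = 36
For a non-special divisor D (i.e., h^1(D) = 0), Riemann-Roch gives:
l(D) = deg(D) - g + 1
Since deg(D) = 78 >= 2g - 1 = 71, D is non-special.
l(D) = 78 - 36 + 1 = 43

43


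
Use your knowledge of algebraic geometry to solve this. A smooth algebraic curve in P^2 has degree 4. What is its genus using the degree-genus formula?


Using the genus formula for smooth plane curves:
g = (d-1)(d-2)/2
g = (4-1)(4-2)/2
g = 3*2/2
g = 6/2 = 3

3


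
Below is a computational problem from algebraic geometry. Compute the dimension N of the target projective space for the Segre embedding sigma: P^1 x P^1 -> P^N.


The Segre embedding maps P^m x P^n into P^N via
all products of coordinates from each factor.
N = (m+1)(n+1) - 1
N = (1+1)(1+1) - 1
N = 2*2 - 1
N = 4 - 1 = 3

3


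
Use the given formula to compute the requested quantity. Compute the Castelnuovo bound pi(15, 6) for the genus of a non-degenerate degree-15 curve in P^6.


Castelnuovo's bound: write d - 1 = m(r-1) + epsilon with 0 <= epsilon < r-1.
d - 1 = 15 - 1 = 14
r - 1 = 6 - 1 = 5
14 = 2*5 + 4, so m = 2, epsilon = 4
pi(d, r) = m(m-1)(r-1)/2 + m*epsilon
= 2*1*5/2 + 2*4
= 10/2 + 8
= 5 + 8 = 13

13


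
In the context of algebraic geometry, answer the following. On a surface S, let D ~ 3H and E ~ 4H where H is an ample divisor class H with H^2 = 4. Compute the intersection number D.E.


Using bilinearity of the intersection pairing on a surface S:
(aH).(bH) = ab * (H.H)
We have H^2 = 4.
D.E = (3H).(4H) = 3*4*4
= 12*4
= 48

48


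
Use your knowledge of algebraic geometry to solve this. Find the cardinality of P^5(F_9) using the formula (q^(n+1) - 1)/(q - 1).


P^5(F_9) has (q^(n+1) - 1)/(q - 1) points.
= 9^5 + 9^4 + 9^3 + 9^2 + 9^1 + 9^0
= 59049 + 6561 + 729 + 81 + 9 + 1
= 66430

66430


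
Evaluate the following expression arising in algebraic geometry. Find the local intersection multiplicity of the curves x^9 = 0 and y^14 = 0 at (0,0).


The intersection multiplicity of V(x^a) and V(y^b) at the origin is:
I(O; V(x^9), V(y^14)) = dim_k(k[x,y]/(x^9, y^14))
A basis for k[x,y]/(x^9, y^14) is the set of monomials x^i * y^j
where 0 <= i < 9 and 0 <= j < 14.
The number of such monomials is 9 * 14 = 126

126


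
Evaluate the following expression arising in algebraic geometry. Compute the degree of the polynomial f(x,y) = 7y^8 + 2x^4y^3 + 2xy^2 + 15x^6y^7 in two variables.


Examine each term for its total degree (sum of exponents).
  Term '7y^8' has total degree 0+8 = 8.
  Term '2x^4y^3' has total degree 4+3 = 7.
  Term '2xy^2' has total degree 1+2 = 3.
  Term '15x^6y^7' has total degree 6+7 = 13.
The maximum total degree among all terms is 13.

13


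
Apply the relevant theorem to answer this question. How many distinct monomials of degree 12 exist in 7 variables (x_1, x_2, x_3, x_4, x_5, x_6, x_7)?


The number of degree-12 monomials in 7 variables is C(d+n-1, n-1).
= C(12+7-1, 7-1) = C(18, 6)
= 18564

18564


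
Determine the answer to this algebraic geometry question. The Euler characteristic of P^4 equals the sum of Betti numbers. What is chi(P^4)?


The complex projective space P^4 has one cell in each even real dimension 0, 2, ..., 8.
The cohomology groups are H^{2k}(P^4) = Z for k = 0,...,4, and 0 otherwise.
Euler characteristic = sum of Betti numbers = 1 per even-dimensional cohomology group.
chi(P^4) = 4 + 1 = 5

5


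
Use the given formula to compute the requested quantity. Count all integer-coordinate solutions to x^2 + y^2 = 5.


Systematically check integer values of x where x^2 <= 5.
For each valid x, check if 5 - x^2 is a perfect square.
x=1: 5 - 1 = 4, sqrt = 2 (valid)
x=2: 5 - 4 = 1, sqrt = 1 (valid)
Total integer solutions found: 8

8


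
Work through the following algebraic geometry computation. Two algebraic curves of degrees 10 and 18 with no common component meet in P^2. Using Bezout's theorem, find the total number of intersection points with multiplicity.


Bezout's theorem states the intersection count equals the product of degrees.
Intersection count = 10 * 18 = 180

180


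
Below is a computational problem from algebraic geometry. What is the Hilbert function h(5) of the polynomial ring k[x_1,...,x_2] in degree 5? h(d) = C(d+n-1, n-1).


The Hilbert function for the polynomial ring in 2 variables is:
h(d) = C(d+n-1, n-1)
h(5) = C(5+2-1, 2-1) = C(6, 1)
= 6! / (1! * 5!)
= 6

6


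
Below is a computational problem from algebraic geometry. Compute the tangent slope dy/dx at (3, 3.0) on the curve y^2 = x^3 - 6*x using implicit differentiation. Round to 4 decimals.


Using implicit differentiation of y^2 = x^3 - 6*x:
2y * dy/dx = 3x^2 - 6
dy/dx = (3x^2 - 6)/(2y)
Numerator: 3*3^2 - 6 = 21
Denominator: 2*3.0 = 6.0
dy/dx = 21/6.0 = 3.5000

3.5000


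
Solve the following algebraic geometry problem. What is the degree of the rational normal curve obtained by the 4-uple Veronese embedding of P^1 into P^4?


The rational normal curve in P^4 is the image of P^1 under the 4-uple Veronese.
A general hyperplane in P^4 pulls back to a degree-4 form on P^1, which has 4 zeros,
so the curve meets a general hyperplane in 4 points. Degree = 4.

4


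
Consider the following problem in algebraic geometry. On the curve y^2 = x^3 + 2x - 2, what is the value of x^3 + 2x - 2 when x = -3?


Compute x^3 + 2x - 2 at x = -3:
x^3 = (-3)^3 = -27
2*x = 2*(-3) = -6
Sum: -27 - 6 - 2 = -35

-35


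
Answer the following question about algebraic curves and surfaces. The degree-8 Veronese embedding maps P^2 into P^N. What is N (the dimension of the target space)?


The Veronese embedding v_d: P^n -> P^N maps each point to all
degree-d monomials in n+1 homogeneous coordinates.
N = C(n+d, d) - 1
N = C(2+8, 8) - 1
N = C(10, 8) - 1
C(10, 8) = 45
N = 45 - 1 = 44

44


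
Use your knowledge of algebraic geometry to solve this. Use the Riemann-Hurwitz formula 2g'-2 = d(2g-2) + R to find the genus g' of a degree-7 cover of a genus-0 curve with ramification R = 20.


Riemann-Hurwitz formula: 2g' - 2 = d(2g - 2) + R
Given: d = 7, g = 0, R = 20
2g' - 2 = 7*(2*0 - 2) + 20
2g' - 2 = 7*(-2) + 20
2g' - 2 = -14 + 20 = 6
2g' = 8
g' = 4

4


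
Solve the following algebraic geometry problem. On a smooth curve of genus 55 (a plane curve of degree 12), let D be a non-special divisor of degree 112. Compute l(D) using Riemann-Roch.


First, compute the genus of a smooth plane curve of degree 12:
g = (d-1)(d-2)/2 = (12-1)(12-2)/2 = 55
For a non-special divisor D (i.e., h^1(D) = 0), Riemann-Roch gives:
l(D) = deg(D) - g + 1
Since deg(D) = 112 >= 2g - 1 = 109, D is non-special.
l(D) = 112 - 55 + 1 = 58

58


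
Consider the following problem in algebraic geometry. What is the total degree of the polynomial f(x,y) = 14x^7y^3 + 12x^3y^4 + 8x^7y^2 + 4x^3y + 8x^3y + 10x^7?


Examine each term for its total degree (sum of exponents).
  Term '14x^7y^3' has total degree 7+3 = 10.
  Term '12x^3y^4' has total degree 3+4 = 7.
  Term '8x^7y^2' has total degree 7+2 = 9.
  Term '4x^3y' has total degree 3+1 = 4.
  Term '8x^3y' has total degree 3+1 = 4.
  Term '10x^7' has total degree 7+0 = 7.
The maximum total degree among all terms is 10.

10


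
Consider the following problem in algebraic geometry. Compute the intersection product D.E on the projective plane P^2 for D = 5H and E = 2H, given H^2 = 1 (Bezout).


Using bilinearity of the intersection pairing on the projective plane P^2:
(aH).(bH) = ab * (H.H)
We have H^2 = 1 (Bezout).
D.E = (5H).(2H) = 5*2*1
= 10*1
= 10

10


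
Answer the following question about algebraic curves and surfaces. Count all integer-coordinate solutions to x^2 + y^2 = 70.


Systematically check integer values of x where x^2 <= 70.
For each valid x, check if 70 - x^2 is a perfect square.
Total integer solutions found: 0

0


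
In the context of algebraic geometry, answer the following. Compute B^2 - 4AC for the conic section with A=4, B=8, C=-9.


The discriminant of a conic Ax^2 + Bxy + Cy^2 + ... = 0 is B^2 - 4AC.
B^2 = 8^2 = 64
4AC = 4*4*(-9) = -144
Discriminant = 64 + 144 = 208

208


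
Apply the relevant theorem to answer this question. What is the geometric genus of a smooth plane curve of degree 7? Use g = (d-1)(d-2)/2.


Using the genus formula for smooth plane curves:
g = (d-1)(d-2)/2
g = (7-1)(7-2)/2
g = 6*5/2
g = 30/2 = 15

15


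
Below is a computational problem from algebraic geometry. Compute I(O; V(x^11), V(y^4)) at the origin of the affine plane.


The intersection multiplicity of V(x^a) and V(y^b) at the origin is:
I(O; V(x^11), V(y^4)) = dim_k(k[x,y]/(x^11, y^4))
A basis for k[x,y]/(x^11, y^4) is the set of monomials x^i * y^j
where 0 <= i < 11 and 0 <= j < 4.
The number of such monomials is 11 * 4 = 44

44


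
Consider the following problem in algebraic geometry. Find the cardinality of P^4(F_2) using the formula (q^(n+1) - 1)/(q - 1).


P^4(F_2) has (q^(n+1) - 1)/(q - 1) points.
= 2^4 + 2^3 + 2^2 + 2^1 + 2^0
= 16 + 8 + 4 + 2 + 1
= 31

31


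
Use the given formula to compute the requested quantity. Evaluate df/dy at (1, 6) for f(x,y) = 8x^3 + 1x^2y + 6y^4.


df/dy = 1*x^2 + 4*6*y^3
At (1,6): 1*1^2 + 4*6*6^3
= 1 + 5184
= 5185

5185


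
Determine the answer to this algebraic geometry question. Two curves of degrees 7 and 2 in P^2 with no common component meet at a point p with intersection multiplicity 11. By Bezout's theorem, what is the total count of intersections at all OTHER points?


By Bezout's theorem, the total intersection number is d1 * d2.
Total = 7 * 2 = 14
Intersection multiplicity at p = 11
Remaining intersections = 14 - 11 = 3

3


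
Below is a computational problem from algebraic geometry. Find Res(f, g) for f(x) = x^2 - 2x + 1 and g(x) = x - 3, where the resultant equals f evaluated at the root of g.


For Res(f, x - c), we evaluate f at x = c.
f(3) = 3^2 - 2*3 + 1
= 9 - 6 + 1
= 3 + 1 = 4
Res(f, g) = 4

4


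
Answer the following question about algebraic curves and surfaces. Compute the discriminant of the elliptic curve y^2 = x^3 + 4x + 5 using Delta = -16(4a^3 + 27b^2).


Compute each component:
4a^3 = 4*4^3 = 4*64 = 256
27b^2 = 27*5^2 = 27*25 = 675
4a^3 + 27b^2 = 256 + 675 = 931
Delta = -16*931 = -14896

-14896


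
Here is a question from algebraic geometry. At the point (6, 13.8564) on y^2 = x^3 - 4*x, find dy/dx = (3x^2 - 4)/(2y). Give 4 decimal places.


Using implicit differentiation of y^2 = x^3 - 4*x:
2y * dy/dx = 3x^2 - 4
dy/dx = (3x^2 - 4)/(2y)
Numerator: 3*6^2 - 4 = 104
Denominator: 2*13.8564 = 27.7128
dy/dx = 104/27.7128 = 3.7528

3.7528


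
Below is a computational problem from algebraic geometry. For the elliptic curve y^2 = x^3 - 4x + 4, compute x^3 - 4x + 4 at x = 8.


Compute x^3 - 4x + 4 at x = 8:
x^3 = 8^3 = 512
(-4)*x = (-4)*8 = -32
Sum: 512 - 32 + 4 = 484

484


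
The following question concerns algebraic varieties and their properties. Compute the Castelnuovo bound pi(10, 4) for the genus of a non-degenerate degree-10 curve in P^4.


Castelnuovo's bound: write d - 1 = m(r-1) + epsilon with 0 <= epsilon < r-1.
d - 1 = 10 - 1 = 9
r - 1 = 4 - 1 = 3
9 = 3*3 + 0, so m = 3, epsilon = 0
pi(d, r) = m(m-1)(r-1)/2 + m*epsilon
= 3*2*3/2 + 3*0
= 18/2 + 0
= 9 + 0 = 9

9


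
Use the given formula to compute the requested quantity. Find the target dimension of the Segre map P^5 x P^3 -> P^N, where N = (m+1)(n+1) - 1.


The Segre embedding maps P^m x P^n into P^N via
all products of coordinates from each factor.
N = (m+1)(n+1) - 1
N = (5+1)(3+1) - 1
N = 6*4 - 1
N = 24 - 1 = 23

23


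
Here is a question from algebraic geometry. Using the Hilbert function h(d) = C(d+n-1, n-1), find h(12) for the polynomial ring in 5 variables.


The Hilbert function for the polynomial ring in 5 variables is:
h(d) = C(d+n-1, n-1)
h(12) = C(12+5-1, 5-1) = C(16, 4)
= 16! / (4! * 12!)
= 1820

1820


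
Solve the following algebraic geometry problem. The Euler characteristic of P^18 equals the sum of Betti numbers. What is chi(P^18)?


The complex projective space P^18 has one cell in each even real dimension 0, 2, ..., 36.
The cohomology groups are H^{2k}(P^18) = Z for k = 0,...,18, and 0 otherwise.
Euler characteristic = sum of Betti numbers = 1 per even-dimensional cohomology group.
chi(P^18) = 18 + 1 = 19

19


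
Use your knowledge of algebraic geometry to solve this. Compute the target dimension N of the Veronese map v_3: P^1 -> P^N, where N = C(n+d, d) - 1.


The Veronese embedding v_d: P^n -> P^N maps each point to all
degree-d monomials in n+1 homogeneous coordinates.
N = C(n+d, d) - 1
N = C(1+3, 3) - 1
N = C(4, 3) - 1
C(4, 3) = 4
N = 4 - 1 = 3

3


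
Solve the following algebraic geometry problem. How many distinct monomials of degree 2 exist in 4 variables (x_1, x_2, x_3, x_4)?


The number of degree-2 monomials in 4 variables is C(d+n-1, n-1).
= C(2+4-1, 4-1) = C(5, 3)
= 10

10


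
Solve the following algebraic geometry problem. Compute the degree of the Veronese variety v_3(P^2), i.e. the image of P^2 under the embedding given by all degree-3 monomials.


The Veronese variety v_3(P^2) has degree d^r.
d^r = 3^2 = 9

9


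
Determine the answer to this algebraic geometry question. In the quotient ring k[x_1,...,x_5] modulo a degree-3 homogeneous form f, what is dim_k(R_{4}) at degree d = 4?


For R = k[x_1,...,x_n]/(f) with f homogeneous of degree e:
The Hilbert series is (1 - t^e)/(1 - t)^n.
So h(d) = C(d+n-1, n-1) - C(d-e+n-1, n-1) for d >= e.
With n=5, e=3, d=4:
C(4+5-1, 5-1) = C(8, 4) = 70
C(4-3+5-1, 5-1) = C(5, 4) = 5
h(4) = 70 - 5 = 65

65


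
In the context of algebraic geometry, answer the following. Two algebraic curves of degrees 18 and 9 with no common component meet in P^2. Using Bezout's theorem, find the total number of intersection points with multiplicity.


Bezout's theorem states the intersection count equals the product of degrees.
Intersection count = 18 * 9 = 162

162


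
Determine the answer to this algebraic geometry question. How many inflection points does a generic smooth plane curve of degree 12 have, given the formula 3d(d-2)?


For a general smooth plane curve C of degree d, the inflection points are
the intersection of C with its Hessian curve, which has degree 3(d-2).
By Bezout, the total intersection number is d * 3(d-2) = 12 * 30 = 360.
For a general curve every flex is ordinary, so each contributes
multiplicity 1 to C·Hess(C), and the number of distinct inflection
points is 3d(d-2).
Inflection points = 3*12*(12-2) = 3*12*10 = 360

360


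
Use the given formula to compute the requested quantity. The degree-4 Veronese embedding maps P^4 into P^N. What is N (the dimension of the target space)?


The Veronese embedding v_d: P^n -> P^N maps each point to all
degree-d monomials in n+1 homogeneous coordinates.
N = C(n+d, d) - 1
N = C(4+4, 4) - 1
N = C(8, 4) - 1
C(8, 4) = 70
N = 70 - 1 = 69

69


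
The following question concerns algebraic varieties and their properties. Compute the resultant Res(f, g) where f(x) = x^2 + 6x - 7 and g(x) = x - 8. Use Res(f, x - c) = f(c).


For Res(f, x - c), we evaluate f at x = c.
f(8) = 8^2 + 6*8 - 7
= 64 + 48 - 7
= 112 - 7 = 105
Res(f, g) = 105

105


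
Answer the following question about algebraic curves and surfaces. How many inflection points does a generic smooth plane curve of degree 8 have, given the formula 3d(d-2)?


For a general smooth plane curve C of degree d, the inflection points are
the intersection of C with its Hessian curve, which has degree 3(d-2).
By Bezout, the total intersection number is d * 3(d-2) = 8 * 18 = 144.
For a general curve every flex is ordinary, so each contributes
multiplicity 1 to C·Hess(C), and the number of distinct inflection
points is 3d(d-2).
Inflection points = 3*8*(8-2) = 3*8*6 = 144

144


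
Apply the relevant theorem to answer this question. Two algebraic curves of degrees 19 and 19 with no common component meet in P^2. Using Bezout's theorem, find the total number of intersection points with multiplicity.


Bezout's theorem states the intersection count equals the product of degrees.
Intersection count = 19 * 19 = 361

361


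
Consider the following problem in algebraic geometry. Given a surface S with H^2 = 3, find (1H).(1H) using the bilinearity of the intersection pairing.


Using bilinearity of the intersection pairing on a surface S:
(aH).(bH) = ab * (H.H)
We have H^2 = 3.
D.E = (1H).(1H) = 1*1*3
= 1*3
= 3

3


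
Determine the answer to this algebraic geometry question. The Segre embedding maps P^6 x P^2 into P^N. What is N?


The Segre embedding maps P^m x P^n into P^N via
all products of coordinates from each factor.
N = (m+1)(n+1) - 1
N = (6+1)(2+1) - 1
N = 7*3 - 1
N = 21 - 1 = 20

20


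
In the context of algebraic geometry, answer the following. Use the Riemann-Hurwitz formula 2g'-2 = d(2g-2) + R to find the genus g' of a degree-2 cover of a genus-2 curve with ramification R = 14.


Riemann-Hurwitz formula: 2g' - 2 = d(2g - 2) + R
Given: d = 2, g = 2, R = 14
2g' - 2 = 2*(2*2 - 2) + 14
2g' - 2 = 2*2 + 14
2g' - 2 = 4 + 14 = 18
2g' = 20
g' = 10

10


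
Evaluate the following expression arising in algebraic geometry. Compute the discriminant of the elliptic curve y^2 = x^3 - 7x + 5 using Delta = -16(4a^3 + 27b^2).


Compute each component:
4a^3 = 4*(-7)^3 = 4*(-343) = -1372
27b^2 = 27*5^2 = 27*25 = 675
4a^3 + 27b^2 = -1372 + 675 = -697
Delta = -16*(-697) = 11152

11152


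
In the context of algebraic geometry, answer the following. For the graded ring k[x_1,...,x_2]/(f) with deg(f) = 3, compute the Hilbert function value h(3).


For R = k[x_1,...,x_n]/(f) with f homogeneous of degree e:
The Hilbert series is (1 - t^e)/(1 - t)^n.
So h(d) = C(d+n-1, n-1) - C(d-e+n-1, n-1) for d >= e.
With n=2, e=3, d=3:
C(3+2-1, 2-1) = C(4, 1) = 4
C(3-3+2-1, 2-1) = C(1, 1) = 1
h(3) = 4 - 1 = 3

3


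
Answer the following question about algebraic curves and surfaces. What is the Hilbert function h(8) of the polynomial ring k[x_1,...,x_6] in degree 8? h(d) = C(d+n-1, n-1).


The Hilbert function for the polynomial ring in 6 variables is:
h(d) = C(d+n-1, n-1)
h(8) = C(8+6-1, 6-1) = C(13, 5)
= 13! / (5! * 8!)
= 1287

1287


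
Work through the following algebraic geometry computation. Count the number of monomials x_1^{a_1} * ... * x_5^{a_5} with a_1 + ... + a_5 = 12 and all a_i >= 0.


The number of degree-12 monomials in 5 variables is C(d+n-1, n-1).
= C(12+5-1, 5-1) = C(16, 4)
= 1820

1820


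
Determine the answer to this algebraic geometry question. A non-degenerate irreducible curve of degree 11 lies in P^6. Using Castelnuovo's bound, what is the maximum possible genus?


Castelnuovo's bound: write d - 1 = m(r-1) + epsilon with 0 <= epsilon < r-1.
d - 1 = 11 - 1 = 10
r - 1 = 6 - 1 = 5
10 = 2*5 + 0, so m = 2, epsilon = 0
pi(d, r) = m(m-1)(r-1)/2 + m*epsilon
= 2*1*5/2 + 2*0
= 10/2 + 0
= 5 + 0 = 5

5


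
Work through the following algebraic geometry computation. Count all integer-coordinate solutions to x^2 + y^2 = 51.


Systematically check integer values of x where x^2 <= 51.
For each valid x, check if 51 - x^2 is a perfect square.
Total integer solutions found: 0

0


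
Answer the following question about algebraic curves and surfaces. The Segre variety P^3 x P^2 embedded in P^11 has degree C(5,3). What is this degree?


The degree of the Segre variety P^3 x P^2 is C(m+n, m).
= C(5, 3)
= 10

10


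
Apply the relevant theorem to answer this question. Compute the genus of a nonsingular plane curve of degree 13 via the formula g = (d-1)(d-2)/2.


Using the genus formula for smooth plane curves:
g = (d-1)(d-2)/2
g = (13-1)(13-2)/2
g = 12*11/2
g = 132/2 = 66

66


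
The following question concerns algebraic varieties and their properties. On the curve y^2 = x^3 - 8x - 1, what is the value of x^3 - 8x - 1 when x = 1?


Compute x^3 - 8x - 1 at x = 1:
x^3 = 1^3 = 1
(-8)*x = (-8)*1 = -8
Sum: 1 - 8 - 1 = -8

-8


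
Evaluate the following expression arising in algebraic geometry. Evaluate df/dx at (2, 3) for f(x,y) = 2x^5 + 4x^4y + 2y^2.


df/dx = 5*2*x^4 + 4*4*x^3*y
At (2,3): 5*2*2^4 + 4*4*2^3*3
= 160 + 384
= 544

544


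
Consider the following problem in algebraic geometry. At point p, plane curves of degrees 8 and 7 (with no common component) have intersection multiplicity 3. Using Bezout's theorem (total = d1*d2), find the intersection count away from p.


By Bezout's theorem, the total intersection number is d1 * d2.
Total = 8 * 7 = 56
Intersection multiplicity at p = 3
Remaining intersections = 56 - 3 = 53

53


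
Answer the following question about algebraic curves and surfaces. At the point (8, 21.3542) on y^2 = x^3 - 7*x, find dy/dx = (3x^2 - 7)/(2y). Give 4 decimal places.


Using implicit differentiation of y^2 = x^3 - 7*x:
2y * dy/dx = 3x^2 - 7
dy/dx = (3x^2 - 7)/(2y)
Numerator: 3*8^2 - 7 = 185
Denominator: 2*21.3542 = 42.7084
dy/dx = 185/42.7084 = 4.3317

4.3317


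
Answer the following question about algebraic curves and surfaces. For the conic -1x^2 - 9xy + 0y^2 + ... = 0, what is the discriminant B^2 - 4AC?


The discriminant of a conic Ax^2 + Bxy + Cy^2 + ... = 0 is B^2 - 4AC.
B^2 = (-9)^2 = 81
4AC = 4*(-1)*0 = 0
Discriminant = 81 + 0 = 81

81


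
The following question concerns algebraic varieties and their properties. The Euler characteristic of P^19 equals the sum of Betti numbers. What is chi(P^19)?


The complex projective space P^19 has one cell in each even real dimension 0, 2, ..., 38.
The cohomology groups are H^{2k}(P^19) = Z for k = 0,...,19, and 0 otherwise.
Euler characteristic = sum of Betti numbers = 1 per even-dimensional cohomology group.
chi(P^19) = 19 + 1 = 20

20


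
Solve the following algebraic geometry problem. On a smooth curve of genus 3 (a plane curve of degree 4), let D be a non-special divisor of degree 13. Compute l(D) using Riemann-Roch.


First, compute the genus of a smooth plane curve of degree 4:
g = (d-1)(d-2)/2 = (4-1)(4-2)/2 = 3
For a non-special divisor D (i.e., h^1(D) = 0), Riemann-Roch gives:
l(D) = deg(D) - g + 1
Since deg(D) = 13 >= 2g - 1 = 5, D is non-special.
l(D) = 13 - 3 + 1 = 11

11


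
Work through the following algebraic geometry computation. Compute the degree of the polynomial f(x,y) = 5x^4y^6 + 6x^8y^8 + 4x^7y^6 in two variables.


Examine each term for its total degree (sum of exponents).
  Term '5x^4y^6' has total degree 4+6 = 10.
  Term '6x^8y^8' has total degree 8+8 = 16.
  Term '4x^7y^6' has total degree 7+6 = 13.
The maximum total degree among all terms is 16.

16


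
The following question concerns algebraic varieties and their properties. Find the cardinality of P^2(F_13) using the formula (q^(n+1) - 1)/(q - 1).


P^2(F_13) has (q^(n+1) - 1)/(q - 1) points.
= 13^2 + 13^1 + 13^0
= 169 + 13 + 1
= 183

183


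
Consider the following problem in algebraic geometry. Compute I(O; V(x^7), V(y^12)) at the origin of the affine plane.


The intersection multiplicity of V(x^a) and V(y^b) at the origin is:
I(O; V(x^7), V(y^12)) = dim_k(k[x,y]/(x^7, y^12))
A basis for k[x,y]/(x^7, y^12) is the set of monomials x^i * y^j
where 0 <= i < 7 and 0 <= j < 12.
The number of such monomials is 7 * 12 = 84

84


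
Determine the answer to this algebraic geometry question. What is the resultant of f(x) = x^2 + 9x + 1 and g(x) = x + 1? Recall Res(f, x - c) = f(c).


For Res(f, x - c), we evaluate f at x = c.
f(-1) = (-1)^2 + 9*(-1) + 1
= 1 - 9 + 1
= -8 + 1 = -7
Res(f, g) = -7

-7


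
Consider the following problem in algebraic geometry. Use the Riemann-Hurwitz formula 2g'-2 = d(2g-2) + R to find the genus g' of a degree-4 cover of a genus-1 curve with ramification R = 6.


Riemann-Hurwitz formula: 2g' - 2 = d(2g - 2) + R
Given: d = 4, g = 1, R = 6
2g' - 2 = 4*(2*1 - 2) + 6
2g' - 2 = 4*0 + 6
2g' - 2 = 0 + 6 = 6
2g' = 8
g' = 4

4


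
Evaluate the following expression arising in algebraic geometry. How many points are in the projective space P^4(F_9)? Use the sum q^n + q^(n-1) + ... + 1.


P^4(F_9) has (q^(n+1) - 1)/(q - 1) points.
= 9^4 + 9^3 + 9^2 + 9^1 + 9^0
= 6561 + 729 + 81 + 9 + 1
= 7381

7381


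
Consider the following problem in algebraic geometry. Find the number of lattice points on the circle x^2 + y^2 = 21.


Systematically check integer values of x where x^2 <= 21.
For each valid x, check if 21 - x^2 is a perfect square.
Total integer solutions found: 0

0


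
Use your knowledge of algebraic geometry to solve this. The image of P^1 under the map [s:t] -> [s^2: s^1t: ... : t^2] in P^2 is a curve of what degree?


The rational normal curve in P^2 is the image of P^1 under the 2-uple Veronese.
A general hyperplane in P^2 pulls back to a degree-2 form on P^1, which has 2 zeros,
so the curve meets a general hyperplane in 2 points. Degree = 2.

2


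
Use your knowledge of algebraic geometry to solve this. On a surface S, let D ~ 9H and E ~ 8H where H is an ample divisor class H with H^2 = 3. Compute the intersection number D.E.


Using bilinearity of the intersection pairing on a surface S:
(aH).(bH) = ab * (H.H)
We have H^2 = 3.
D.E = (9H).(8H) = 9*8*3
= 72*3
= 216

216


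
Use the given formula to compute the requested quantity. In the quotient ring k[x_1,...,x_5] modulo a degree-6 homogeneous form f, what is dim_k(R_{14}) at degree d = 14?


For R = k[x_1,...,x_n]/(f) with f homogeneous of degree e:
The Hilbert series is (1 - t^e)/(1 - t)^n.
So h(d) = C(d+n-1, n-1) - C(d-e+n-1, n-1) for d >= e.
With n=5, e=6, d=14:
C(14+5-1, 5-1) = C(18, 4) = 3060
C(14-6+5-1, 5-1) = C(12, 4) = 495
h(14) = 3060 - 495 = 2565

2565


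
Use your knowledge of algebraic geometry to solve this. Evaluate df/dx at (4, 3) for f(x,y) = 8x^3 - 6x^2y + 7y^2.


df/dx = 3*8*x^2 + 2*(-6)*x^1*y
At (4,3): 3*8*4^2 + 2*(-6)*4^1*3
= 384 - 144
= 240

240


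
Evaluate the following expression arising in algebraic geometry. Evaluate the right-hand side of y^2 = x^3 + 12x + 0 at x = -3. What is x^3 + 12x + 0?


Compute x^3 + 12x + 0 at x = -3:
x^3 = (-3)^3 = -27
12*x = 12*(-3) = -36
Sum: -27 - 36 + 0 = -63

-63


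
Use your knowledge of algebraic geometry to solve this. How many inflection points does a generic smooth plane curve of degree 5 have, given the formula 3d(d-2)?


For a general smooth plane curve C of degree d, the inflection points are
the intersection of C with its Hessian curve, which has degree 3(d-2).
By Bezout, the total intersection number is d * 3(d-2) = 5 * 9 = 45.
For a general curve every flex is ordinary, so each contributes
multiplicity 1 to C·Hess(C), and the number of distinct inflection
points is 3d(d-2).
Inflection points = 3*5*(5-2) = 3*5*3 = 45

45


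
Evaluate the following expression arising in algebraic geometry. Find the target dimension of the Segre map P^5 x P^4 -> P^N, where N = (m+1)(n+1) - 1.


The Segre embedding maps P^m x P^n into P^N via
all products of coordinates from each factor.
N = (m+1)(n+1) - 1
N = (5+1)(4+1) - 1
N = 6*5 - 1
N = 30 - 1 = 29

29


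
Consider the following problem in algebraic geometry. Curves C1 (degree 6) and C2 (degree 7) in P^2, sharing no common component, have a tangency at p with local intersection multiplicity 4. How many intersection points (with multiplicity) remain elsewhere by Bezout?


By Bezout's theorem, the total intersection number is d1 * d2.
Total = 6 * 7 = 42
Intersection multiplicity at p = 4
Remaining intersections = 42 - 4 = 38

38


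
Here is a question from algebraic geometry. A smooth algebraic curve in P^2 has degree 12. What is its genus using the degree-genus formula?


Using the genus formula for smooth plane curves:
g = (d-1)(d-2)/2
g = (12-1)(12-2)/2
g = 11*10/2
g = 110/2 = 55

55


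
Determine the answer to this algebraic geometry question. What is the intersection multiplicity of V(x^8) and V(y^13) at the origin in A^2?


The intersection multiplicity of V(x^a) and V(y^b) at the origin is:
I(O; V(x^8), V(y^13)) = dim_k(k[x,y]/(x^8, y^13))
A basis for k[x,y]/(x^8, y^13) is the set of monomials x^i * y^j
where 0 <= i < 8 and 0 <= j < 13.
The number of such monomials is 8 * 13 = 104

104


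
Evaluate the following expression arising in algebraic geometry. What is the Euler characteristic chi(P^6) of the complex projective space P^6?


The complex projective space P^6 has one cell in each even real dimension 0, 2, ..., 12.
The cohomology groups are H^{2k}(P^6) = Z for k = 0,...,6, and 0 otherwise.
Euler characteristic = sum of Betti numbers = 1 per even-dimensional cohomology group.
chi(P^6) = 6 + 1 = 7

7


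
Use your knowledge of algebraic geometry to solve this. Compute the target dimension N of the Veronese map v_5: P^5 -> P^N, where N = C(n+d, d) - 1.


The Veronese embedding v_d: P^n -> P^N maps each point to all
degree-d monomials in n+1 homogeneous coordinates.
N = C(n+d, d) - 1
N = C(5+5, 5) - 1
N = C(10, 5) - 1
C(10, 5) = 252
N = 252 - 1 = 251

251


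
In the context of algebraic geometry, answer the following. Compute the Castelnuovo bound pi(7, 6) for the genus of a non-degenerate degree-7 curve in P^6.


Castelnuovo's bound: write d - 1 = m(r-1) + epsilon with 0 <= epsilon < r-1.
d - 1 = 7 - 1 = 6
r - 1 = 6 - 1 = 5
6 = 1*5 + 1, so m = 1, epsilon = 1
pi(d, r) = m(m-1)(r-1)/2 + m*epsilon
= 1*0*5/2 + 1*1
= 0/2 + 1
= 0 + 1 = 1

1


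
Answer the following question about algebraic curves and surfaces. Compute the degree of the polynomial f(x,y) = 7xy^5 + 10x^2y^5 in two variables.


Examine each term for its total degree (sum of exponents).
  Term '7xy^5' has total degree 1+5 = 6.
  Term '10x^2y^5' has total degree 2+5 = 7.
The maximum total degree among all terms is 7.

7


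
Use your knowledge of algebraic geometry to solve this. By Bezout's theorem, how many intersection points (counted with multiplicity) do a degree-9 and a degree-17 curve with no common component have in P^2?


Bezout's theorem states the intersection count equals the product of degrees.
Intersection count = 9 * 17 = 153

153


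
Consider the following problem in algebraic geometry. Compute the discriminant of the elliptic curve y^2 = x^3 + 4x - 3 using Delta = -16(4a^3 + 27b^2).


Compute each component:
4a^3 = 4*4^3 = 4*64 = 256
27b^2 = 27*(-3)^2 = 27*9 = 243
4a^3 + 27b^2 = 256 + 243 = 499
Delta = -16*499 = -7984

-7984


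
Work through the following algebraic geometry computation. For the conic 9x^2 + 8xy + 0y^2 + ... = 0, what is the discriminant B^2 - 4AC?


The discriminant of a conic Ax^2 + Bxy + Cy^2 + ... = 0 is B^2 - 4AC.
B^2 = 8^2 = 64
4AC = 4*9*0 = 0
Discriminant = 64 + 0 = 64

64


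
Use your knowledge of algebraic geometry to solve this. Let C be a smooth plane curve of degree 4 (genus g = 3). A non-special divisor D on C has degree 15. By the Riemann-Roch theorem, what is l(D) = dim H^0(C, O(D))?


First, compute the genus of a smooth plane curve of degree 4:
g = (d-1)(d-2)/2 = (4-1)(4-2)/2 = 3
For a non-special divisor D (i.e., h^1(D) = 0), Riemann-Roch gives:
l(D) = deg(D) - g + 1
Since deg(D) = 15 >= 2g - 1 = 5, D is non-special.
l(D) = 15 - 3 + 1 = 13

13


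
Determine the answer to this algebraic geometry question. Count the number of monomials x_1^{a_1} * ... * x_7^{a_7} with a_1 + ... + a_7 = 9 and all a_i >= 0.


The number of degree-9 monomials in 7 variables is C(d+n-1, n-1).
= C(9+7-1, 7-1) = C(15, 6)
= 5005

5005


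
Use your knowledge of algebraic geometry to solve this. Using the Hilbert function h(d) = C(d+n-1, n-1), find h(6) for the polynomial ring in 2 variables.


The Hilbert function for the polynomial ring in 2 variables is:
h(d) = C(d+n-1, n-1)
h(6) = C(6+2-1, 2-1) = C(7, 1)
= 7! / (1! * 6!)
= 7

7


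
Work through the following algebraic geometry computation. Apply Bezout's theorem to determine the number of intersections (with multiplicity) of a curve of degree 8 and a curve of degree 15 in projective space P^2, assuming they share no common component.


Bezout's theorem states the intersection count equals the product of degrees.
Intersection count = 8 * 15 = 120

120


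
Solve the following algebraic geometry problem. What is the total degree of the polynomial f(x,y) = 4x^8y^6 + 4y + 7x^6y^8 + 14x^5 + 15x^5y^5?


Examine each term for its total degree (sum of exponents).
  Term '4x^8y^6' has total degree 8+6 = 14.
  Term '4y' has total degree 0+1 = 1.
  Term '7x^6y^8' has total degree 6+8 = 14.
  Term '14x^5' has total degree 5+0 = 5.
  Term '15x^5y^5' has total degree 5+5 = 10.
The maximum total degree among all terms is 14.

14


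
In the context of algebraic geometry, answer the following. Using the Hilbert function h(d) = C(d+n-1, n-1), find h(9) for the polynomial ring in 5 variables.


The Hilbert function for the polynomial ring in 5 variables is:
h(d) = C(d+n-1, n-1)
h(9) = C(9+5-1, 5-1) = C(13, 4)
= 13! / (4! * 9!)
= 715

715


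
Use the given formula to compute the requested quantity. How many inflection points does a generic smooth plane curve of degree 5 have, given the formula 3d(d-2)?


For a general smooth plane curve C of degree d, the inflection points are
the intersection of C with its Hessian curve, which has degree 3(d-2).
By Bezout, the total intersection number is d * 3(d-2) = 5 * 9 = 45.
For a general curve every flex is ordinary, so each contributes
multiplicity 1 to C·Hess(C), and the number of distinct inflection
points is 3d(d-2).
Inflection points = 3*5*(5-2) = 3*5*3 = 45

45


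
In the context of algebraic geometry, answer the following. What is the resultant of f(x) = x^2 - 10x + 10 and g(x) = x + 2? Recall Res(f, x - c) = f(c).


For Res(f, x - c), we evaluate f at x = c.
f(-2) = (-2)^2 - 10*(-2) + 10
= 4 + 20 + 10
= 24 + 10 = 34
Res(f, g) = 34

34


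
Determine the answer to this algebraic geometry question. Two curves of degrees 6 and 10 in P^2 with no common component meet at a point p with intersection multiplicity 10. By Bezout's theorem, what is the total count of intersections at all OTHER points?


By Bezout's theorem, the total intersection number is d1 * d2.
Total = 6 * 10 = 60
Intersection multiplicity at p = 10
Remaining intersections = 60 - 10 = 50

50


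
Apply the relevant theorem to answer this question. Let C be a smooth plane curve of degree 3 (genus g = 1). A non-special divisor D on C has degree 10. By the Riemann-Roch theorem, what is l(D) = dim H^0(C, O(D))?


First, compute the genus of a smooth plane curve of degree 3:
g = (d-1)(d-2)/2 = (3-1)(3-2)/2 = 1
For a non-special divisor D (i.e., h^1(D) = 0), Riemann-Roch gives:
l(D) = deg(D) - g + 1
Since deg(D) = 10 >= 2g - 1 = 1, D is non-special.
l(D) = 10 - 1 + 1 = 10

10


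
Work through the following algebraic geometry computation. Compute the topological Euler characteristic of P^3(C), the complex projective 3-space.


The complex projective space P^3 has one cell in each even real dimension 0, 2, ..., 6.
The cohomology groups are H^{2k}(P^3) = Z for k = 0,...,3, and 0 otherwise.
Euler characteristic = sum of Betti numbers = 1 per even-dimensional cohomology group.
chi(P^3) = 3 + 1 = 4

4


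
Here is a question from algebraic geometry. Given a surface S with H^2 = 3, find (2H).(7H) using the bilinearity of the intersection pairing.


Using bilinearity of the intersection pairing on a surface S:
(aH).(bH) = ab * (H.H)
We have H^2 = 3.
D.E = (2H).(7H) = 2*7*3
= 14*3
= 42

42


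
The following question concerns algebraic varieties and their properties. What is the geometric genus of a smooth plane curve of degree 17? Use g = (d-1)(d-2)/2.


Using the genus formula for smooth plane curves:
g = (d-1)(d-2)/2
g = (17-1)(17-2)/2
g = 16*15/2
g = 240/2 = 120

120


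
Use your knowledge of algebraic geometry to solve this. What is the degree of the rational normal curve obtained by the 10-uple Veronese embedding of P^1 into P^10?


The rational normal curve in P^10 is the image of P^1 under the 10-uple Veronese.
A general hyperplane in P^10 pulls back to a degree-10 form on P^1, which has 10 zeros,
so the curve meets a general hyperplane in 10 points. Degree = 10.

10


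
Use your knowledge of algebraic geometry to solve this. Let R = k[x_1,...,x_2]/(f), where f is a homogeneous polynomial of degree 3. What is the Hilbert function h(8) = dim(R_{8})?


For R = k[x_1,...,x_n]/(f) with f homogeneous of degree e:
The Hilbert series is (1 - t^e)/(1 - t)^n.
So h(d) = C(d+n-1, n-1) - C(d-e+n-1, n-1) for d >= e.
With n=2, e=3, d=8:
C(8+2-1, 2-1) = C(9, 1) = 9
C(8-3+2-1, 2-1) = C(6, 1) = 6
h(8) = 9 - 6 = 3

3


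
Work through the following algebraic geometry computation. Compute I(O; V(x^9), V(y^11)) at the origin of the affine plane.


The intersection multiplicity of V(x^a) and V(y^b) at the origin is:
I(O; V(x^9), V(y^11)) = dim_k(k[x,y]/(x^9, y^11))
A basis for k[x,y]/(x^9, y^11) is the set of monomials x^i * y^j
where 0 <= i < 9 and 0 <= j < 11.
The number of such monomials is 9 * 11 = 99

99


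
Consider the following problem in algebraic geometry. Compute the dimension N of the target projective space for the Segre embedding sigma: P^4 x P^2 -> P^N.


The Segre embedding maps P^m x P^n into P^N via
all products of coordinates from each factor.
N = (m+1)(n+1) - 1
N = (4+1)(2+1) - 1
N = 5*3 - 1
N = 15 - 1 = 14

14


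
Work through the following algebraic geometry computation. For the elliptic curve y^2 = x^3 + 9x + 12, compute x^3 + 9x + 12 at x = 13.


Compute x^3 + 9x + 12 at x = 13:
x^3 = 13^3 = 2197
9*x = 9*13 = 117
Sum: 2197 + 117 + 12 = 2326

2326


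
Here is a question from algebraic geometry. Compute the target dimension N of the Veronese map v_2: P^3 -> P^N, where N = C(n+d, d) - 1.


The Veronese embedding v_d: P^n -> P^N maps each point to all
degree-d monomials in n+1 homogeneous coordinates.
N = C(n+d, d) - 1
N = C(3+2, 2) - 1
N = C(5, 2) - 1
C(5, 2) = 10
N = 10 - 1 = 9

9


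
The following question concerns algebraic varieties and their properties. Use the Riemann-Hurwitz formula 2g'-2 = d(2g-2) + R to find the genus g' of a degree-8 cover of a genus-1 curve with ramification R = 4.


Riemann-Hurwitz formula: 2g' - 2 = d(2g - 2) + R
Given: d = 8, g = 1, R = 4
2g' - 2 = 8*(2*1 - 2) + 4
2g' - 2 = 8*0 + 4
2g' - 2 = 0 + 4 = 4
2g' = 6
g' = 3

3


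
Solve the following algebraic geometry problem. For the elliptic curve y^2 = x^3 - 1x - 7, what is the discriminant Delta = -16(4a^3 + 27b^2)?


Compute each component:
4a^3 = 4*(-1)^3 = 4*(-1) = -4
27b^2 = 27*(-7)^2 = 27*49 = 1323
4a^3 + 27b^2 = -4 + 1323 = 1319
Delta = -16*1319 = -21104

-21104


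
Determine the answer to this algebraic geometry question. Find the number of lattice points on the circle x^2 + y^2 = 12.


Systematically check integer values of x where x^2 <= 12.
For each valid x, check if 12 - x^2 is a perfect square.
Total integer solutions found: 0

0


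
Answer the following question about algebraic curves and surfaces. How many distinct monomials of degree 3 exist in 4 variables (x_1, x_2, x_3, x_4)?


The number of degree-3 monomials in 4 variables is C(d+n-1, n-1).
= C(3+4-1, 4-1) = C(6, 3)
= 20

20


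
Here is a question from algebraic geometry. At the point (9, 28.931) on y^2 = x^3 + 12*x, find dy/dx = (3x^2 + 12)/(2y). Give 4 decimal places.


Using implicit differentiation of y^2 = x^3 + 12*x:
2y * dy/dx = 3x^2 + 12
dy/dx = (3x^2 + 12)/(2y)
Numerator: 3*9^2 + 12 = 255
Denominator: 2*28.931 = 57.862
dy/dx = 255/57.862 = 4.4070

4.4070
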